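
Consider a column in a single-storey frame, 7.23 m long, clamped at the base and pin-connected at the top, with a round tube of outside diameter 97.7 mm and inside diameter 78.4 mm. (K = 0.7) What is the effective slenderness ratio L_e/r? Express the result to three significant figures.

λ ≈ 162

d_o = 97.7 mm, d_i = 78.4 mm
I = π(d_o⁴ − d_i⁴)/64 = π(97.7⁴ − 78.40⁴)/64 = 2.618×10^6 mm⁴
A = 2.669×10^3 mm²;  r_min = √(I/A) = √(2.618×10^6/2.669×10^3) = 31.32 mm
L_e = K·L = 0.7 × 7.23 m = 5.061 m = 5061.0 mm
λ = L_e / r_min = 5061.0 / 31.32 = 162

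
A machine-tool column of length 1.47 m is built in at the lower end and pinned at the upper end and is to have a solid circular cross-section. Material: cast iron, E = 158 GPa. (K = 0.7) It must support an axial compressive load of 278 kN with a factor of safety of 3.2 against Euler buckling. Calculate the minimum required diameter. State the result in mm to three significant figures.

d ≈ 59.2 mm

Required P_cr = n·P = 3.2 × 278 = 889.6 kN
L_e = K·L = 0.7 × 1.47 = 1.029 m
Required I = P_cr·L_e²/(π²E) = 8.896×10^5 × 1.029² / (π² × 1.58×10^11) = 6.040×10^-7 m⁴
I_req = 6.040×10^5 mm⁴
Solid circle: I = πd⁴/64  ⇒  d = (64I/π)^(1/4) = (64×6.040×10^5/π)^(1/4) = 59.2 mm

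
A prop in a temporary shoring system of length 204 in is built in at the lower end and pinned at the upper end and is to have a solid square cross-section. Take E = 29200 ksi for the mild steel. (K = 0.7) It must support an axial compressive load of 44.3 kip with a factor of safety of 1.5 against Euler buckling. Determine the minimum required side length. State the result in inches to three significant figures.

Required P_cr = n·P = 1.5 × 44.3 = 66.45 kip
L_e = K·L = 0.7 × 204 = 142.8 in
Required I = P_cr·L_e²/(π²E) = 6.645×10^4 × 142.8² / (π² × 2.92×10^7) = 4.702 in⁴
Solid square: I = a⁴/12  ⇒  a = (12I)^(1/4) = (12×4.702)^(1/4) = 2.74 in

a ≈ 2.74 in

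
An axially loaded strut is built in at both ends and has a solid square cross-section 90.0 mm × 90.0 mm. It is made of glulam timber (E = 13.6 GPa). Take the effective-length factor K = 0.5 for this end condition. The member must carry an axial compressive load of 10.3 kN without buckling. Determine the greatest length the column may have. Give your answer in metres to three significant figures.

L_max ≈ 16.9 m

I = a⁴/12 = 90.0⁴/12 = 5.468×10^6 mm⁴
I = 5.468×10^-6 m⁴
At the buckling limit P_cr = P = 1.030×10^4 N
From P_cr = π²EI/(K·L)²:  L = (1/K)·√(π²EI/P_cr) = (1/0.5)·√(π²×1.36×10^10×5.468×10^-6/1.030×10^4)
L = 16.9 m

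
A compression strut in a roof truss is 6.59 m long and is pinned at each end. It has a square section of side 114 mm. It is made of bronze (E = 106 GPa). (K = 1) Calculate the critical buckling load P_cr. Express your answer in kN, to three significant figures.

I = a⁴/12 = 114⁴/12 = 1.407×10^7 mm⁴
I = 1.407×10^7 mm⁴ = 1.407×10^-5 m⁴
Effective length L_e = K·L = 1 × 6.59 = 6.590 m
P_cr = π²EI / L_e² = π² × 106×10⁹ × 1.407×10^-5 / 6.590² = 3.391×10^5 N

P_cr ≈ 339 kN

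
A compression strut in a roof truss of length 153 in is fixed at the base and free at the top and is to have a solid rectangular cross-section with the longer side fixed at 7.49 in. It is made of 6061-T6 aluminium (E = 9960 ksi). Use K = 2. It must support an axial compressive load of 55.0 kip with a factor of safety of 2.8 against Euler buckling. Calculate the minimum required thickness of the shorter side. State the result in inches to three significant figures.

Required P_cr = n·P = 2.8 × 55.0 = 154.0 kip
L_e = K·L = 2 × 153 = 306.0 in
Required I = P_cr·L_e²/(π²E) = 1.540×10^5 × 306.0² / (π² × 9.96×10^6) = 146.7 in⁴
Rectangle, weak axis: I_min = h·b³/12 with h = 7.49 in fixed  ⇒  b = (12I/h)^(1/3) = 6.17 in

b ≈ 6.17 in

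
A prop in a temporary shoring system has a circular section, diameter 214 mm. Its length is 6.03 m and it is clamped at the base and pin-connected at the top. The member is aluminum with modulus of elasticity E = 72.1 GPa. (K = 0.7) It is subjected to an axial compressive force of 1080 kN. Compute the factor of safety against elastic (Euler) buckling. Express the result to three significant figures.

n ≈ 3.81

I = πd⁴/64 = π×214⁴/64 = 1.029×10^8 mm⁴
I = 1.029×10^8 mm⁴ = 1.029×10^-4 m⁴
Effective length L_e = K·L = 0.7 × 6.03 = 4.221 m
P_cr = π²EI / L_e² = π² × 72.1×10⁹ × 1.029×10^-4 / 4.221² = 4.112×10^6 N
Factor of safety n = P_cr / P = 4111.8 / 1080 = 3.81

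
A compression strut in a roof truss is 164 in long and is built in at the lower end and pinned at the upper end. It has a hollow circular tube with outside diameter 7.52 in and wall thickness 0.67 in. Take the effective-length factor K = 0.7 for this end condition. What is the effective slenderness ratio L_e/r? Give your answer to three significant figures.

λ ≈ 47.2

Inner diameter d_i = 7.52 − 2×0.67 = 6.180 in
I = π(d_o⁴ − d_i⁴)/64 = π(7.52⁴ − 6.180⁴)/64 = 85.38 in⁴
A = 14.42 in²;  r_min = √(I/A) = √(85.38/14.42) = 2.433 in
L_e = K·L = 0.7 × 164 = 114.8 in
λ = L_e / r_min = 114.80 / 2.433 = 47.2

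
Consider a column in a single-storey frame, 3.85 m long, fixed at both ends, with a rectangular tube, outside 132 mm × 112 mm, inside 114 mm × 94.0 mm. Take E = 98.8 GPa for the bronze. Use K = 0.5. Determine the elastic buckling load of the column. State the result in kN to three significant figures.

Weak-axis I_min = (h_o·b_o³ − h_i·b_i³)/12 with b_o = 112, b_i = 94.00 mm (shorter outer/inner sides).
I_min = (132×112³ − 114.0×94.00³)/12 = 7.564×10^6 mm⁴
I = 7.564×10^6 mm⁴ = 7.564×10^-6 m⁴
Effective length L_e = K·L = 0.5 × 3.85 = 1.925 m
P_cr = π²EI / L_e² = π² × 98.8×10⁹ × 7.564×10^-6 / 1.925² = 1.990×10^6 N

P_cr ≈ 1990 kN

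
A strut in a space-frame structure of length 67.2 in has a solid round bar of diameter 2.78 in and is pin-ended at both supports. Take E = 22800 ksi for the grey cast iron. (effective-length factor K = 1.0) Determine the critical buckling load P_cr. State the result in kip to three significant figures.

P_cr ≈ 146 kip

I = πd⁴/64 = π×2.78⁴/64 = 2.932 in⁴
Effective length L_e = K·L = 1 × 67.2 = 67.20 in
P_cr = π²EI / L_e² = π² × 22800×10³ × 2.932 / 67.20² = 1.461×10^5 lb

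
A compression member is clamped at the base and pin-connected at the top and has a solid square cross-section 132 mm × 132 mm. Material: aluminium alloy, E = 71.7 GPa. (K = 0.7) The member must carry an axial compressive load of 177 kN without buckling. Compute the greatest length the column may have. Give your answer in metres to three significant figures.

I = a⁴/12 = 132⁴/12 = 2.530×10^7 mm⁴
I = 2.530×10^-5 m⁴
At the buckling limit P_cr = P = 1.770×10^5 N
From P_cr = π²EI/(K·L)²:  L = (1/K)·√(π²EI/P_cr) = (1/0.7)·√(π²×7.17×10^10×2.530×10^-5/1.770×10^5)
L = 14.4 m

L_max ≈ 14.4 m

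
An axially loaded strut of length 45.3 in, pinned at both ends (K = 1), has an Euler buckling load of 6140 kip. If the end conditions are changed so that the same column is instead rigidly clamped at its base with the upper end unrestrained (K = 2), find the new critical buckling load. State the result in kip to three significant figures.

P_cr ≈ 1540 kip

P_cr ∝ 1/K², so P_cr,new = P_cr,old × (K_old/K_new)² = 6140 × (1/2)²
= 6140 × 0.2500 = 1540 kip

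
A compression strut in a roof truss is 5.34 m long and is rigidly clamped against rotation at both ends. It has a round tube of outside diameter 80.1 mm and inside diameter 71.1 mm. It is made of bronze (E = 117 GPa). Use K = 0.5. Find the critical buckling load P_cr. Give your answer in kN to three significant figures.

d_o = 80.1 mm, d_i = 71.1 mm
I = π(d_o⁴ − d_i⁴)/64 = π(80.1⁴ − 71.10⁴)/64 = 7.663×10^5 mm⁴
I = 7.663×10^5 mm⁴ = 7.663×10^-7 m⁴
Effective length L_e = K·L = 0.5 × 5.34 = 2.670 m
P_cr = π²EI / L_e² = π² × 117×10⁹ × 7.663×10^-7 / 2.670² = 1.241×10^5 N

P_cr ≈ 124 kN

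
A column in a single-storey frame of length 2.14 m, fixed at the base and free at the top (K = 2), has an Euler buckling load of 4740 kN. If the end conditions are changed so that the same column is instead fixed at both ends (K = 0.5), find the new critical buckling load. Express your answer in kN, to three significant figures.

P_cr ≈ 75800 kN

P_cr ∝ 1/K², so P_cr,new = P_cr,old × (K_old/K_new)² = 4740 × (2/0.5)²
= 4740 × 16.00 = 75800 kN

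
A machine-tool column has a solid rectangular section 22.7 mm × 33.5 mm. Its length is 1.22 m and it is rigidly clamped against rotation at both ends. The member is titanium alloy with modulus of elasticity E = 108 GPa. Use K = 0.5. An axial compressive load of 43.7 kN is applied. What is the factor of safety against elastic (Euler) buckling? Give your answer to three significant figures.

n ≈ 2.14

Buckling occurs about the weak axis: I_min = h·b³/12 with b = 22.7 mm (the shorter side).
I_min = 33.5×22.7³/12 = 3.265×10^4 mm⁴
I = 3.265×10^4 mm⁴ = 3.265×10^-8 m⁴
Effective length L_e = K·L = 0.5 × 1.22 = 0.6100 m
P_cr = π²EI / L_e² = π² × 108×10⁹ × 3.265×10^-8 / 0.6100² = 9.354×10^4 N
Factor of safety n = P_cr / P = 93.542 / 43.7 = 2.14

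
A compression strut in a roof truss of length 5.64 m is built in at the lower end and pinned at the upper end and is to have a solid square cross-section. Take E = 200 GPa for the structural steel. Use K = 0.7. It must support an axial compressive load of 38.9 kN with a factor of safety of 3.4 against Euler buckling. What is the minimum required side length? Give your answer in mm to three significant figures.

Required P_cr = n·P = 3.4 × 38.9 = 132.3 kN
L_e = K·L = 0.7 × 5.64 = 3.948 m
Required I = P_cr·L_e²/(π²E) = 1.323×10^5 × 3.948² / (π² × 2.00×10^11) = 1.044×10^-6 m⁴
I_req = 1.044×10^6 mm⁴
Solid square: I = a⁴/12  ⇒  a = (12I)^(1/4) = (12×1.044×10^6)^(1/4) = 59.5 mm

a ≈ 59.5 mm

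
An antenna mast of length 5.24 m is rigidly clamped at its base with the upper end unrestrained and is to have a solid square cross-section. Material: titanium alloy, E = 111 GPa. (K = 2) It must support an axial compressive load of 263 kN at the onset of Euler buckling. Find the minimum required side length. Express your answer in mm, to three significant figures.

L_e = K·L = 2 × 5.24 = 10.48 m
Required I = P_cr·L_e²/(π²E) = 2.630×10^5 × 10.48² / (π² × 1.11×10^11) = 2.637×10^-5 m⁴
I_req = 2.637×10^7 mm⁴
Solid square: I = a⁴/12  ⇒  a = (12I)^(1/4) = (12×2.637×10^7)^(1/4) = 133 mm

a ≈ 133 mm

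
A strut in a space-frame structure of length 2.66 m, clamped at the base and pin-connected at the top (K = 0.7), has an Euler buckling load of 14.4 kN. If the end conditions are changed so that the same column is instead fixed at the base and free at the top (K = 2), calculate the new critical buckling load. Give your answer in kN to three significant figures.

P_cr ∝ 1/K², so P_cr,new = P_cr,old × (K_old/K_new)² = 14.4 × (0.7/2)²
= 14.4 × 0.1225 = 1.76 kN

P_cr ≈ 1.76 kN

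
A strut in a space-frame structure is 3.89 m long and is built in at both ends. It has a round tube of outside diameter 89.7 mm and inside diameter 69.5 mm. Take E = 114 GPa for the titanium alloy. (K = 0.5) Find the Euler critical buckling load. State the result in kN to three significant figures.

P_cr ≈ 605 kN

d_o = 89.7 mm, d_i = 69.5 mm
I = π(d_o⁴ − d_i⁴)/64 = π(89.7⁴ − 69.50⁴)/64 = 2.033×10^6 mm⁴
I = 2.033×10^6 mm⁴ = 2.033×10^-6 m⁴
Effective length L_e = K·L = 0.5 × 3.89 = 1.945 m
P_cr = π²EI / L_e² = π² × 114×10⁹ × 2.033×10^-6 / 1.945² = 6.045×10^5 N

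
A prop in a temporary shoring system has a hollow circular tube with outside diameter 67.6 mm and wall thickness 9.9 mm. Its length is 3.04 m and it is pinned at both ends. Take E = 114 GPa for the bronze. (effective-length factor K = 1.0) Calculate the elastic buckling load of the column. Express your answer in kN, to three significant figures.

Inner diameter d_i = 67.6 − 2×9.9 = 47.80 mm
I = π(d_o⁴ − d_i⁴)/64 = π(67.6⁴ − 47.80⁴)/64 = 7.688×10^5 mm⁴
I = 7.688×10^5 mm⁴ = 7.688×10^-7 m⁴
Effective length L_e = K·L = 1 × 3.04 = 3.040 m
P_cr = π²EI / L_e² = π² × 114×10⁹ × 7.688×10^-7 / 3.040² = 9.360×10^4 N

P_cr ≈ 93.6 kN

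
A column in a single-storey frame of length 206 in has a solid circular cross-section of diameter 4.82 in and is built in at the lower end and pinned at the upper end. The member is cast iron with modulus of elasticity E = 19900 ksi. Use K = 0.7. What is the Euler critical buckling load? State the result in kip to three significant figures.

I = πd⁴/64 = π×4.82⁴/64 = 26.49 in⁴
Effective length L_e = K·L = 0.7 × 206 = 144.2 in
P_cr = π²EI / L_e² = π² × 19900×10³ × 26.49 / 144.2² = 2.503×10^5 lb

P_cr ≈ 250 kip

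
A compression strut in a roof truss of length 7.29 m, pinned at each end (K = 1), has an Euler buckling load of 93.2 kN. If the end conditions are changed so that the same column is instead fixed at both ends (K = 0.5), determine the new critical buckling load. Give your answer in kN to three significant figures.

P_cr ≈ 373 kN

P_cr ∝ 1/K², so P_cr,new = P_cr,old × (K_old/K_new)² = 93.2 × (1/0.5)²
= 93.2 × 4.000 = 373 kN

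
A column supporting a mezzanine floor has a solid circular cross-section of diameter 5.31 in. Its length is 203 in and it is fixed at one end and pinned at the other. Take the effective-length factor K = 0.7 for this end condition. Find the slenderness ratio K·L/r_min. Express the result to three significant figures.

λ ≈ 107

I = πd⁴/64 = π×5.31⁴/64 = 39.03 in⁴
A = 22.15 in²;  r_min = √(I/A) = √(39.03/22.15) = 1.328 in
L_e = K·L = 0.7 × 203 = 142.1 in
λ = L_e / r_min = 142.10 / 1.328 = 107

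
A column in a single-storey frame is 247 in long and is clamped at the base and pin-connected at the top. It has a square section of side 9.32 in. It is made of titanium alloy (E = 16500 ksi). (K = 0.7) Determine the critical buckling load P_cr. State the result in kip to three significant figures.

P_cr ≈ 3430 kip

I = a⁴/12 = 9.32⁴/12 = 628.8 in⁴
Effective length L_e = K·L = 0.7 × 247 = 172.9 in
P_cr = π²EI / L_e² = π² × 16500×10³ × 628.8 / 172.9² = 3.425×10^6 lb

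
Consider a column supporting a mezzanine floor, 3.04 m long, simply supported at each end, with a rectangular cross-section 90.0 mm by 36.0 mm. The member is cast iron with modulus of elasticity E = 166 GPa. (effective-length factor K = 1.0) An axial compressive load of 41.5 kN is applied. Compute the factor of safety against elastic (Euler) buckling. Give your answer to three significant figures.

n ≈ 1.49

Buckling occurs about the weak axis: I_min = h·b³/12 with b = 36.0 mm (the shorter side).
I_min = 90.0×36.0³/12 = 3.499×10^5 mm⁴
I = 3.499×10^5 mm⁴ = 3.499×10^-7 m⁴
Effective length L_e = K·L = 1 × 3.04 = 3.040 m
P_cr = π²EI / L_e² = π² × 166×10⁹ × 3.499×10^-7 / 3.040² = 6.203×10^4 N
Factor of safety n = P_cr / P = 62.034 / 41.5 = 1.49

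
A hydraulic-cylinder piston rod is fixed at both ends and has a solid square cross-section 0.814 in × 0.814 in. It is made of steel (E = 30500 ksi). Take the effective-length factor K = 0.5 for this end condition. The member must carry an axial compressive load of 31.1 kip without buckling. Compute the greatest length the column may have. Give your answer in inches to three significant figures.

I = a⁴/12 = 0.814⁴/12 = 3.659×10^-2 in⁴
At the buckling limit P_cr = P = 3.110×10^4 lb
From P_cr = π²EI/(K·L)²:  L = (1/K)·√(π²EI/P_cr) = (1/0.5)·√(π²×3.05×10^7×3.659×10^-2/3.110×10^4)
L = 37.6 in

L_max ≈ 37.6 in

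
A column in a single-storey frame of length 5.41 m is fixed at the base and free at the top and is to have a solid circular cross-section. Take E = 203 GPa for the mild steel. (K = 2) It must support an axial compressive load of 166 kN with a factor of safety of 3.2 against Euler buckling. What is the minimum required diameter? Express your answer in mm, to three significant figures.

Required P_cr = n·P = 3.2 × 166 = 531.2 kN
L_e = K·L = 2 × 5.41 = 10.82 m
Required I = P_cr·L_e²/(π²E) = 5.312×10^5 × 10.82² / (π² × 2.03×10^11) = 3.104×10^-5 m⁴
I_req = 3.104×10^7 mm⁴
Solid circle: I = πd⁴/64  ⇒  d = (64I/π)^(1/4) = (64×3.104×10^7/π)^(1/4) = 159 mm

d ≈ 159 mm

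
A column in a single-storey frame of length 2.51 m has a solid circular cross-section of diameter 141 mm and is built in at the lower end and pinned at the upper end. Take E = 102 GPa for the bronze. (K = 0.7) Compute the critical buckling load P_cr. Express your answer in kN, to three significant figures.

P_cr ≈ 6330 kN

I = πd⁴/64 = π×141⁴/64 = 1.940×10^7 mm⁴
I = 1.940×10^7 mm⁴ = 1.940×10^-5 m⁴
Effective length L_e = K·L = 0.7 × 2.51 = 1.757 m
P_cr = π²EI / L_e² = π² × 102×10⁹ × 1.940×10^-5 / 1.757² = 6.327×10^6 N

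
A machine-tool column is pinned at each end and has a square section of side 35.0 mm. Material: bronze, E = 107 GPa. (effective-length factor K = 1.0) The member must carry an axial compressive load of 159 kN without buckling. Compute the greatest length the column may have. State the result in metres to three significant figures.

L_max ≈ 0.911 m

I = a⁴/12 = 35.0⁴/12 = 1.251×10^5 mm⁴
I = 1.251×10^-7 m⁴
At the buckling limit P_cr = P = 1.590×10^5 N
From P_cr = π²EI/(K·L)²:  L = (1/K)·√(π²EI/P_cr) = (1/1)·√(π²×1.07×10^11×1.251×10^-7/1.590×10^5)
L = 0.911 m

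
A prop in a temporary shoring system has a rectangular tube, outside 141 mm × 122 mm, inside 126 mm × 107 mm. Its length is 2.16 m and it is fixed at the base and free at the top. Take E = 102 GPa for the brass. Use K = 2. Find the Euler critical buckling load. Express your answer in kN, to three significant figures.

P_cr ≈ 457 kN

Weak-axis I_min = (h_o·b_o³ − h_i·b_i³)/12 with b_o = 122, b_i = 107.0 mm (shorter outer/inner sides).
I_min = (141×122³ − 126.0×107.0³)/12 = 8.473×10^6 mm⁴
I = 8.473×10^6 mm⁴ = 8.473×10^-6 m⁴
Effective length L_e = K·L = 2 × 2.16 = 4.320 m
P_cr = π²EI / L_e² = π² × 102×10⁹ × 8.473×10^-6 / 4.320² = 4.571×10^5 N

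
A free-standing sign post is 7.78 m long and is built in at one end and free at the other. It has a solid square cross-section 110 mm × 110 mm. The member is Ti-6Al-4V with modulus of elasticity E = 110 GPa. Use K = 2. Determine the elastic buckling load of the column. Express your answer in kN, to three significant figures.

I = a⁴/12 = 110⁴/12 = 1.220×10^7 mm⁴
I = 1.220×10^7 mm⁴ = 1.220×10^-5 m⁴
Effective length L_e = K·L = 2 × 7.78 = 15.56 m
P_cr = π²EI / L_e² = π² × 110×10⁹ × 1.220×10^-5 / 15.56² = 5.471×10^4 N

P_cr ≈ 54.7 kN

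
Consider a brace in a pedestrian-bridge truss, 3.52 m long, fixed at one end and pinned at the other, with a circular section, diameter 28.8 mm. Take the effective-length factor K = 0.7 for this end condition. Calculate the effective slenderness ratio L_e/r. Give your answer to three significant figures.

λ ≈ 342

For a solid circle r = d/4 = 28.8/4 = 7.200 mm
L_e = K·L = 0.7 × 3.52 m = 2.464 m = 2464.0 mm
λ = L_e / r_min = 2464.0 / 7.200 = 342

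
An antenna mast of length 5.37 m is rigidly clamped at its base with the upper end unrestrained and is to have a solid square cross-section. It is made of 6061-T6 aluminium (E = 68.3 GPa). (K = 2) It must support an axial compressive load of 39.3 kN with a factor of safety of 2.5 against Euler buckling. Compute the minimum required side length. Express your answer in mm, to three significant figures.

a ≈ 119 mm

Required P_cr = n·P = 2.5 × 39.3 = 98.25 kN
L_e = K·L = 2 × 5.37 = 10.74 m
Required I = P_cr·L_e²/(π²E) = 9.825×10^4 × 10.74² / (π² × 6.83×10^10) = 1.681×10^-5 m⁴
I_req = 1.681×10^7 mm⁴
Solid square: I = a⁴/12  ⇒  a = (12I)^(1/4) = (12×1.681×10^7)^(1/4) = 119 mm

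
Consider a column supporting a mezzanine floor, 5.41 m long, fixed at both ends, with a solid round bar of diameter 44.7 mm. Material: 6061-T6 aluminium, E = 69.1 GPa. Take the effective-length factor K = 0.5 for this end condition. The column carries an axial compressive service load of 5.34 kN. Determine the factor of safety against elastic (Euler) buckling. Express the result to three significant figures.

I = πd⁴/64 = π×44.7⁴/64 = 1.960×10^5 mm⁴
I = 1.960×10^5 mm⁴ = 1.960×10^-7 m⁴
Effective length L_e = K·L = 0.5 × 5.41 = 2.705 m
P_cr = π²EI / L_e² = π² × 69.1×10⁹ × 1.960×10^-7 / 2.705² = 1.827×10^4 N
Factor of safety n = P_cr / P = 18.266 / 5.34 = 3.42

n ≈ 3.42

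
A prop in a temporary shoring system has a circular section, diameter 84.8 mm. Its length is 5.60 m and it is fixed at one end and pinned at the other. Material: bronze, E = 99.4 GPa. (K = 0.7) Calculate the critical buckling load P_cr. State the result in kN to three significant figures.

I = πd⁴/64 = π×84.8⁴/64 = 2.538×10^6 mm⁴
I = 2.538×10^6 mm⁴ = 2.538×10^-6 m⁴
Effective length L_e = K·L = 0.7 × 5.60 = 3.920 m
P_cr = π²EI / L_e² = π² × 99.4×10⁹ × 2.538×10^-6 / 3.920² = 1.621×10^5 N

P_cr ≈ 162 kN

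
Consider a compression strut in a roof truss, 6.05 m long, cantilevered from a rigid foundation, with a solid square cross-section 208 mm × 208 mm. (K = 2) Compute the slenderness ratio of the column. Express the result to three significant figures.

For a square r = a/√12 = 208/√12 = 60.04 mm
L_e = K·L = 2 × 6.05 m = 12.10 m = 12100 mm
λ = L_e / r_min = 12100 / 60.04 = 202

λ ≈ 202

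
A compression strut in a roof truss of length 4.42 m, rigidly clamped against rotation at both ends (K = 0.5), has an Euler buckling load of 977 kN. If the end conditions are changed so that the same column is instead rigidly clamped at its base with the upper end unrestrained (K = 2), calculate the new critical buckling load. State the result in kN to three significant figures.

P_cr ≈ 61.1 kN

P_cr ∝ 1/K², so P_cr,new = P_cr,old × (K_old/K_new)² = 977 × (0.5/2)²
= 977 × 0.06250 = 61.1 kN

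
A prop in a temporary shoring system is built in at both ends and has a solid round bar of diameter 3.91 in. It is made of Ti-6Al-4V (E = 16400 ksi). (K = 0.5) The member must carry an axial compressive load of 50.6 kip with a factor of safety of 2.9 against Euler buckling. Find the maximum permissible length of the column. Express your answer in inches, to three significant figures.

I = πd⁴/64 = π×3.91⁴/64 = 11.47 in⁴
Required critical load P_cr = n·P = 2.9 × 50.6 = 146.7 kip = 1.467×10^5 lb
From P_cr = π²EI/(K·L)²:  L = (1/K)·√(π²EI/P_cr) = (1/0.5)·√(π²×1.64×10^7×11.47/1.467×10^5)
L = 225 in

L_max ≈ 225 in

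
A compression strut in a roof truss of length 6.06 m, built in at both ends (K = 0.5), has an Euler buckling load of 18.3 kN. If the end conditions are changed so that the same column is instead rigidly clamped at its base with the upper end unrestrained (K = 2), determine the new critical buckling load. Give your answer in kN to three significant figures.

P_cr ∝ 1/K², so P_cr,new = P_cr,old × (K_old/K_new)² = 18.3 × (0.5/2)²
= 18.3 × 0.06250 = 1.14 kN

P_cr ≈ 1.14 kN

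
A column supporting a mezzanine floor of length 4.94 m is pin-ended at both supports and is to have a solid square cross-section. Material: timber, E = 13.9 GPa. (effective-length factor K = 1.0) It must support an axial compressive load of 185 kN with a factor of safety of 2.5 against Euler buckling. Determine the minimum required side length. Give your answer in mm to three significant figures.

a ≈ 177 mm

Required P_cr = n·P = 2.5 × 185 = 462.5 kN
L_e = K·L = 1 × 4.94 = 4.940 m
Required I = P_cr·L_e²/(π²E) = 4.625×10^5 × 4.940² / (π² × 1.39×10^10) = 8.227×10^-5 m⁴
I_req = 8.227×10^7 mm⁴
Solid square: I = a⁴/12  ⇒  a = (12I)^(1/4) = (12×8.227×10^7)^(1/4) = 177 mm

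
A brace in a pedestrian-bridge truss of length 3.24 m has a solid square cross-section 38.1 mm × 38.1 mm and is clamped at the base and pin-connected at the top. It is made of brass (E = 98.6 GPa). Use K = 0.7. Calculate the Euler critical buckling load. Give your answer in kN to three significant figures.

P_cr ≈ 33.2 kN

I = a⁴/12 = 38.1⁴/12 = 1.756×10^5 mm⁴
I = 1.756×10^5 mm⁴ = 1.756×10^-7 m⁴
Effective length L_e = K·L = 0.7 × 3.24 = 2.268 m
P_cr = π²EI / L_e² = π² × 98.6×10⁹ × 1.756×10^-7 / 2.268² = 3.322×10^4 N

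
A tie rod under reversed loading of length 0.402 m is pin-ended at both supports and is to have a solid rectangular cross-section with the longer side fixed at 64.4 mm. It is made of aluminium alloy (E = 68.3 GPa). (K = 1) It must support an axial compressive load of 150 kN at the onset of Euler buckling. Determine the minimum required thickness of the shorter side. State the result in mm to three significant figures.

L_e = K·L = 1 × 0.402 = 0.4020 m
Required I = P_cr·L_e²/(π²E) = 1.500×10^5 × 0.4020² / (π² × 6.83×10^10) = 3.596×10^-8 m⁴
I_req = 3.596×10^4 mm⁴
Rectangle, weak axis: I_min = h·b³/12 with h = 64.4 mm fixed  ⇒  b = (12I/h)^(1/3) = 18.9 mm

b ≈ 18.9 mm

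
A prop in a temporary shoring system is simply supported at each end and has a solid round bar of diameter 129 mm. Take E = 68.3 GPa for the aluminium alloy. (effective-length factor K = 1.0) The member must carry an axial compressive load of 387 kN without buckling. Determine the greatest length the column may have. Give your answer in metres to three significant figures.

L_max ≈ 4.87 m

I = πd⁴/64 = π×129⁴/64 = 1.359×10^7 mm⁴
I = 1.359×10^-5 m⁴
At the buckling limit P_cr = P = 3.870×10^5 N
From P_cr = π²EI/(K·L)²:  L = (1/K)·√(π²EI/P_cr) = (1/1)·√(π²×6.83×10^10×1.359×10^-5/3.870×10^5)
L = 4.87 m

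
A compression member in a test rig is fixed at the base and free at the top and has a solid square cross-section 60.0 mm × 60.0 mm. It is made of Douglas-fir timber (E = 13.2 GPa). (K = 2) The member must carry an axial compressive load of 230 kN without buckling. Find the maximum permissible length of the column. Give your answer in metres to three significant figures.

I = a⁴/12 = 60.0⁴/12 = 1.080×10^6 mm⁴
I = 1.080×10^-6 m⁴
At the buckling limit P_cr = P = 2.300×10^5 N
From P_cr = π²EI/(K·L)²:  L = (1/K)·√(π²EI/P_cr) = (1/2)·√(π²×1.32×10^10×1.080×10^-6/2.300×10^5)
L = 0.391 m

L_max ≈ 0.391 m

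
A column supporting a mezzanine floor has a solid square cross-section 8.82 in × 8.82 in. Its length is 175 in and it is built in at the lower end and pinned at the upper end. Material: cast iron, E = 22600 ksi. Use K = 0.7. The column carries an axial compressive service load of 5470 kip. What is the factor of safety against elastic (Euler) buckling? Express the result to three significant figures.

n ≈ 1.37

I = a⁴/12 = 8.82⁴/12 = 504.3 in⁴
Effective length L_e = K·L = 0.7 × 175 = 122.5 in
P_cr = π²EI / L_e² = π² × 22600×10³ × 504.3 / 122.5² = 7.496×10^6 lb
Factor of safety n = P_cr / P = 7496.0 / 5470 = 1.37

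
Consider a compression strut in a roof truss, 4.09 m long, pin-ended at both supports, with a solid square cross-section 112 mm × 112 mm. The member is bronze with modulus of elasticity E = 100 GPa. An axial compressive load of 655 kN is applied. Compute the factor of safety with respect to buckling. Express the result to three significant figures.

I = a⁴/12 = 112⁴/12 = 1.311×10^7 mm⁴
I = 1.311×10^7 mm⁴ = 1.311×10^-5 m⁴
Effective length L_e = K·L = 1 × 4.09 = 4.090 m
P_cr = π²EI / L_e² = π² × 100×10⁹ × 1.311×10^-5 / 4.090² = 7.736×10^5 N
Factor of safety n = P_cr / P = 773.65 / 655 = 1.18

n ≈ 1.18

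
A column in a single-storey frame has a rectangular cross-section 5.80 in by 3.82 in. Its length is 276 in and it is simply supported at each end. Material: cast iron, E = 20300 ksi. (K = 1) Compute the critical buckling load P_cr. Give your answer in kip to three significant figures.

Buckling occurs about the weak axis: I_min = h·b³/12 with b = 3.82 in (the shorter side).
I_min = 5.80×3.82³/12 = 26.94 in⁴
Effective length L_e = K·L = 1 × 276 = 276.0 in
P_cr = π²EI / L_e² = π² × 20300×10³ × 26.94 / 276.0² = 7.086×10^4 lb

P_cr ≈ 70.9 kip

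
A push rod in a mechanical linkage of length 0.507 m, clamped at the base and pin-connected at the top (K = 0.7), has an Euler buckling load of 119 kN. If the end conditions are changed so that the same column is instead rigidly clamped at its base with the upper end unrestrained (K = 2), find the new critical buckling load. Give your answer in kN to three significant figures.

P_cr ∝ 1/K², so P_cr,new = P_cr,old × (K_old/K_new)² = 119 × (0.7/2)²
= 119 × 0.1225 = 14.6 kN

P_cr ≈ 14.6 kN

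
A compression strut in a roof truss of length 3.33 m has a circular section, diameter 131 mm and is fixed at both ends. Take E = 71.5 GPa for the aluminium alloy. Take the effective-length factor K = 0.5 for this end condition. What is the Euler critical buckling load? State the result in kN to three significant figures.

P_cr ≈ 3680 kN

I = πd⁴/64 = π×131⁴/64 = 1.446×10^7 mm⁴
I = 1.446×10^7 mm⁴ = 1.446×10^-5 m⁴
Effective length L_e = K·L = 0.5 × 3.33 = 1.665 m
P_cr = π²EI / L_e² = π² × 71.5×10⁹ × 1.446×10^-5 / 1.665² = 3.680×10^6 N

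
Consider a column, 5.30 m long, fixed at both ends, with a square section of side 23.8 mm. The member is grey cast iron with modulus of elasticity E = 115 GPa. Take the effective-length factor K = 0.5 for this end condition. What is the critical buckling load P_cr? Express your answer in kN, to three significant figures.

P_cr ≈ 4.32 kN

I = a⁴/12 = 23.8⁴/12 = 2.674×10^4 mm⁴
I = 2.674×10^4 mm⁴ = 2.674×10^-8 m⁴
Effective length L_e = K·L = 0.5 × 5.30 = 2.650 m
P_cr = π²EI / L_e² = π² × 115×10⁹ × 2.674×10^-8 / 2.650² = 4.321×10^3 N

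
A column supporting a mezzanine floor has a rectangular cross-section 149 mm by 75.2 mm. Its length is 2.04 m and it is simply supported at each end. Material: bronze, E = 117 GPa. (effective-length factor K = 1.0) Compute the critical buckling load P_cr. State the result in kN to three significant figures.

P_cr ≈ 1470 kN

Buckling occurs about the weak axis: I_min = h·b³/12 with b = 75.2 mm (the shorter side).
I_min = 149×75.2³/12 = 5.280×10^6 mm⁴
I = 5.280×10^6 mm⁴ = 5.280×10^-6 m⁴
Effective length L_e = K·L = 1 × 2.04 = 2.040 m
P_cr = π²EI / L_e² = π² × 117×10⁹ × 5.280×10^-6 / 2.040² = 1.465×10^6 N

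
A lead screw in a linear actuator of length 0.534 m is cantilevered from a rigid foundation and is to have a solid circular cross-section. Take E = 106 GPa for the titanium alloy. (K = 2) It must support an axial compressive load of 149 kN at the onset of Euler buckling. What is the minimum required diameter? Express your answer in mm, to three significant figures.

L_e = K·L = 2 × 0.534 = 1.068 m
Required I = P_cr·L_e²/(π²E) = 1.490×10^5 × 1.068² / (π² × 1.06×10^11) = 1.625×10^-7 m⁴
I_req = 1.625×10^5 mm⁴
Solid circle: I = πd⁴/64  ⇒  d = (64I/π)^(1/4) = (64×1.625×10^5/π)^(1/4) = 42.7 mm

d ≈ 42.7 mm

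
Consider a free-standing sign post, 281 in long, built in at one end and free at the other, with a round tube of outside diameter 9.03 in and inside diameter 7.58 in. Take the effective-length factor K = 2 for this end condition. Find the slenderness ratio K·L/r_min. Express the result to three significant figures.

λ ≈ 191

d_o = 9.03 in, d_i = 7.58 in
I = π(d_o⁴ − d_i⁴)/64 = π(9.03⁴ − 7.580⁴)/64 = 164.3 in⁴
A = 18.92 in²;  r_min = √(I/A) = √(164.3/18.92) = 2.947 in
L_e = K·L = 2 × 281 = 562.0 in
λ = L_e / r_min = 562.00 / 2.947 = 191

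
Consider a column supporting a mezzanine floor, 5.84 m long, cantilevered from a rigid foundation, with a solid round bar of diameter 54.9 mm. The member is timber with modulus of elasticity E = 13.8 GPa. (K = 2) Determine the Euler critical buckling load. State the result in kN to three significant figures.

P_cr ≈ 0.445 kN

I = πd⁴/64 = π×54.9⁴/64 = 4.459×10^5 mm⁴
I = 4.459×10^5 mm⁴ = 4.459×10^-7 m⁴
Effective length L_e = K·L = 2 × 5.84 = 11.68 m
P_cr = π²EI / L_e² = π² × 13.8×10⁹ × 4.459×10^-7 / 11.68² = 445.2 N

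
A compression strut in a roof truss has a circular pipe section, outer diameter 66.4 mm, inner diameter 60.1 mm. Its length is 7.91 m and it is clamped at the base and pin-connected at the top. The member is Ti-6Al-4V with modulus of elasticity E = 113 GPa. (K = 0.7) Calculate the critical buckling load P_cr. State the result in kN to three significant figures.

P_cr ≈ 11.4 kN

d_o = 66.4 mm, d_i = 60.1 mm
I = π(d_o⁴ − d_i⁴)/64 = π(66.4⁴ − 60.10⁴)/64 = 3.138×10^5 mm⁴
I = 3.138×10^5 mm⁴ = 3.138×10^-7 m⁴
Effective length L_e = K·L = 0.7 × 7.91 = 5.537 m
P_cr = π²EI / L_e² = π² × 113×10⁹ × 3.138×10^-7 / 5.537² = 1.141×10^4 N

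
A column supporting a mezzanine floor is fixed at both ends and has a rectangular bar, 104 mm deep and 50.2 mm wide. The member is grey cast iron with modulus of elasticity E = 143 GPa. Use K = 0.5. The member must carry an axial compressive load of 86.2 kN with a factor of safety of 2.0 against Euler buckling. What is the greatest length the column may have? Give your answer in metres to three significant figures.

Buckling occurs about the weak axis: I_min = h·b³/12 with b = 50.2 mm (the shorter side).
I_min = 104×50.2³/12 = 1.096×10^6 mm⁴
I = 1.096×10^-6 m⁴
Required critical load P_cr = n·P = 2.0 × 86.2 = 172.4 kN = 1.724×10^5 N
From P_cr = π²EI/(K·L)²:  L = (1/K)·√(π²EI/P_cr) = (1/0.5)·√(π²×1.43×10^11×1.096×10^-6/1.724×10^5)
L = 5.99 m

L_max ≈ 5.99 m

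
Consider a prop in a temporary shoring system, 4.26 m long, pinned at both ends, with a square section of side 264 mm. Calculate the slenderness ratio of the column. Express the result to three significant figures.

For a square r = a/√12 = 264/√12 = 76.21 mm
L_e = K·L = 1 × 4.26 m = 4.260 m = 4260.0 mm
λ = L_e / r_min = 4260.0 / 76.21 = 55.9

λ ≈ 55.9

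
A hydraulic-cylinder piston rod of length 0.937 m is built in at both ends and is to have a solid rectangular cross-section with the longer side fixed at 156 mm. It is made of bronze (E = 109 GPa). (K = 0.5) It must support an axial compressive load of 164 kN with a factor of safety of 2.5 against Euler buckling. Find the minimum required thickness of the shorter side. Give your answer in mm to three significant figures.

Required P_cr = n·P = 2.5 × 164 = 410.0 kN
L_e = K·L = 0.5 × 0.937 = 0.4685 m
Required I = P_cr·L_e²/(π²E) = 4.100×10^5 × 0.4685² / (π² × 1.09×10^11) = 8.365×10^-8 m⁴
I_req = 8.365×10^4 mm⁴
Rectangle, weak axis: I_min = h·b³/12 with h = 156 mm fixed  ⇒  b = (12I/h)^(1/3) = 18.6 mm

b ≈ 18.6 mm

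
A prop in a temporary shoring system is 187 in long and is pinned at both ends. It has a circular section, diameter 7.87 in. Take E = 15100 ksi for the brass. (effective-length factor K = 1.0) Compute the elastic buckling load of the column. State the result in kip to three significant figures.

I = πd⁴/64 = π×7.87⁴/64 = 188.3 in⁴
Effective length L_e = K·L = 1 × 187 = 187.0 in
P_cr = π²EI / L_e² = π² × 15100×10³ × 188.3 / 187.0² = 8.025×10^5 lb

P_cr ≈ 803 kip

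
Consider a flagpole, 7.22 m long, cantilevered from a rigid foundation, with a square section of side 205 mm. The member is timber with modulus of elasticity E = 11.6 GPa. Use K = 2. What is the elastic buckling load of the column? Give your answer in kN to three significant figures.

P_cr ≈ 80.8 kN

I = a⁴/12 = 205⁴/12 = 1.472×10^8 mm⁴
I = 1.472×10^8 mm⁴ = 1.472×10^-4 m⁴
Effective length L_e = K·L = 2 × 7.22 = 14.44 m
P_cr = π²EI / L_e² = π² × 11.6×10⁹ × 1.472×10^-4 / 14.44² = 8.081×10^4 N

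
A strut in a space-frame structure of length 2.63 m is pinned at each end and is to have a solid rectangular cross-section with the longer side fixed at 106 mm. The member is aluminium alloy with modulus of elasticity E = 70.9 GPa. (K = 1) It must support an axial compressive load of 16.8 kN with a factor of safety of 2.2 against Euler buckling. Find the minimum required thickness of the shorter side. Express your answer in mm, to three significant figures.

b ≈ 34.6 mm

Required P_cr = n·P = 2.2 × 16.8 = 36.96 kN
L_e = K·L = 1 × 2.63 = 2.630 m
Required I = P_cr·L_e²/(π²E) = 3.696×10^4 × 2.630² / (π² × 7.09×10^10) = 3.653×10^-7 m⁴
I_req = 3.653×10^5 mm⁴
Rectangle, weak axis: I_min = h·b³/12 with h = 106 mm fixed  ⇒  b = (12I/h)^(1/3) = 34.6 mm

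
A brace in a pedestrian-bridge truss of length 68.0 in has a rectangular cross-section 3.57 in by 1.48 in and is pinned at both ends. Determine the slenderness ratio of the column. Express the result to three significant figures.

Buckling occurs about the weak axis: I_min = h·b³/12 with b = 1.48 in (the shorter side).
I_min = 3.57×1.48³/12 = 0.9644 in⁴
A = 5.284 in²;  r_min = √(I/A) = √(0.9644/5.284) = 0.4272 in
L_e = K·L = 1 × 68.0 = 68.00 in
λ = L_e / r_min = 68.000 / 0.4272 = 159

λ ≈ 159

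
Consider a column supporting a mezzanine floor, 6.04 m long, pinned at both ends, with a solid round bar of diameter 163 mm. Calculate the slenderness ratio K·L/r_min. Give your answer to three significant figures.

λ ≈ 148

For a solid circle r = d/4 = 163/4 = 40.75 mm
L_e = K·L = 1 × 6.04 m = 6.040 m = 6040.0 mm
λ = L_e / r_min = 6040.0 / 40.75 = 148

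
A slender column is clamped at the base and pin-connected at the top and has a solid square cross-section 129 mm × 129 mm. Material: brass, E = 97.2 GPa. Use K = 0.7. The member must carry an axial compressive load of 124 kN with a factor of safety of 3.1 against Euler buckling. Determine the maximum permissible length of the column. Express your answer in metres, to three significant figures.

I = a⁴/12 = 129⁴/12 = 2.308×10^7 mm⁴
I = 2.308×10^-5 m⁴
Required critical load P_cr = n·P = 3.1 × 124 = 384.4 kN = 3.844×10^5 N
From P_cr = π²EI/(K·L)²:  L = (1/K)·√(π²EI/P_cr) = (1/0.7)·√(π²×9.72×10^10×2.308×10^-5/3.844×10^5)
L = 10.8 m

L_max ≈ 10.8 m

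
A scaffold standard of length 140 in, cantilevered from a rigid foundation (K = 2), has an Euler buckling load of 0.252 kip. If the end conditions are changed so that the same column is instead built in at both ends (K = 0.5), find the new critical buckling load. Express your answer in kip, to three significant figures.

P_cr ≈ 4.03 kip

P_cr ∝ 1/K², so P_cr,new = P_cr,old × (K_old/K_new)² = 0.252 × (2/0.5)²
= 0.252 × 16.00 = 4.03 kip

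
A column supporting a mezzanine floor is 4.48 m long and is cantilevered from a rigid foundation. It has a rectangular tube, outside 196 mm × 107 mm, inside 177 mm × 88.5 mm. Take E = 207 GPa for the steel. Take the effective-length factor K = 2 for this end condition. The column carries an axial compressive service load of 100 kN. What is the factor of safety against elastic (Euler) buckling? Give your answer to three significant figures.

n ≈ 2.49

Weak-axis I_min = (h_o·b_o³ − h_i·b_i³)/12 with b_o = 107, b_i = 88.50 mm (shorter outer/inner sides).
I_min = (196×107³ − 177.0×88.50³)/12 = 9.785×10^6 mm⁴
I = 9.785×10^6 mm⁴ = 9.785×10^-6 m⁴
Effective length L_e = K·L = 2 × 4.48 = 8.960 m
P_cr = π²EI / L_e² = π² × 207×10⁹ × 9.785×10^-6 / 8.960² = 2.490×10^5 N
Factor of safety n = P_cr / P = 249.01 / 100 = 2.49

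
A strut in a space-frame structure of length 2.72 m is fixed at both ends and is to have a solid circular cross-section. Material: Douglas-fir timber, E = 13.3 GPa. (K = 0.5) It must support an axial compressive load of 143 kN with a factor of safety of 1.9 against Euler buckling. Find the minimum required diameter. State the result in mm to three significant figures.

Required P_cr = n·P = 1.9 × 143 = 271.7 kN
L_e = K·L = 0.5 × 2.72 = 1.360 m
Required I = P_cr·L_e²/(π²E) = 2.717×10^5 × 1.360² / (π² × 1.33×10^10) = 3.828×10^-6 m⁴
I_req = 3.828×10^6 mm⁴
Solid circle: I = πd⁴/64  ⇒  d = (64I/π)^(1/4) = (64×3.828×10^6/π)^(1/4) = 94.0 mm

d ≈ 94.0 mm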